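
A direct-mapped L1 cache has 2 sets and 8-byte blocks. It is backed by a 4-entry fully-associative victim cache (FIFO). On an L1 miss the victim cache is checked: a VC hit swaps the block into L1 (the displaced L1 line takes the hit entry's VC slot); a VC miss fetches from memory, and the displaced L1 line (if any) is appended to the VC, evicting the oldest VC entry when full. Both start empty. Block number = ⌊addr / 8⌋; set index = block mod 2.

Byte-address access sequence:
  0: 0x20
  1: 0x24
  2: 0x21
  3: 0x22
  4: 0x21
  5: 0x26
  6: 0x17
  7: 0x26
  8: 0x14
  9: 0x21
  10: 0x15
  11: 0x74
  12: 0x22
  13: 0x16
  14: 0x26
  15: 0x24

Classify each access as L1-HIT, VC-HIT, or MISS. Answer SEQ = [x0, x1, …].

SEQ = [MISS, L1-HIT, L1-HIT, L1-HIT, L1-HIT, L1-HIT, MISS, VC-HIT, VC-HIT, VC-HIT, VC-HIT, MISS, VC-HIT, VC-HIT, VC-HIT, L1-HIT]

#0 0x20→b4/s0 MISS; vc=[]
#1 0x24→b4/s0 L1-HIT; vc=[]
#2 0x21→b4/s0 L1-HIT; vc=[]
#3 0x22→b4/s0 L1-HIT; vc=[]
#4 0x21→b4/s0 L1-HIT; vc=[]
#5 0x26→b4/s0 L1-HIT; vc=[]
#6 0x17→b2/s0 MISS; vc=[4]
#7 0x26→b4/s0 VC-HIT; vc=[2]
#8 0x14→b2/s0 VC-HIT; vc=[4]
#9 0x21→b4/s0 VC-HIT; vc=[2]
#10 0x15→b2/s0 VC-HIT; vc=[4]
#11 0x74→b14/s0 MISS; vc=[4,2]
#12 0x22→b4/s0 VC-HIT; vc=[14,2]
#13 0x16→b2/s0 VC-HIT; vc=[14,4]
#14 0x26→b4/s0 VC-HIT; vc=[14,2]
#15 0x24→b4/s0 L1-HIT; vc=[14,2]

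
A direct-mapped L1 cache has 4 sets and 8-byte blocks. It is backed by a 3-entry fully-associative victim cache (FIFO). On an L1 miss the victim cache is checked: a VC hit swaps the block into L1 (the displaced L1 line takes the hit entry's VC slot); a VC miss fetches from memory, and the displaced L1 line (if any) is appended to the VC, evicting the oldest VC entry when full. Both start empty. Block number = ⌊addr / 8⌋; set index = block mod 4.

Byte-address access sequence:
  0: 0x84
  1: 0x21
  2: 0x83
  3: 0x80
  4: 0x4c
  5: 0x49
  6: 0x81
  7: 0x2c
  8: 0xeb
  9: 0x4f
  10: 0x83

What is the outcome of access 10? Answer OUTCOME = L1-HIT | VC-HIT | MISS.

#0 0x84→b16/s0 MISS; vc=[]
#1 0x21→b4/s0 MISS; vc=[16]
#2 0x83→b16/s0 VC-HIT; vc=[4]
#3 0x80→b16/s0 L1-HIT; vc=[4]
#4 0x4c→b9/s1 MISS; vc=[4]
#5 0x49→b9/s1 L1-HIT; vc=[4]
#6 0x81→b16/s0 L1-HIT; vc=[4]
#7 0x2c→b5/s1 MISS; vc=[4,9]
#8 0xeb→b29/s1 MISS; vc=[4,9,5]
#9 0x4f→b9/s1 VC-HIT; vc=[4,29,5]
#10 0x83→b16/s0 L1-HIT; vc=[4,29,5]

OUTCOME = L1-HIT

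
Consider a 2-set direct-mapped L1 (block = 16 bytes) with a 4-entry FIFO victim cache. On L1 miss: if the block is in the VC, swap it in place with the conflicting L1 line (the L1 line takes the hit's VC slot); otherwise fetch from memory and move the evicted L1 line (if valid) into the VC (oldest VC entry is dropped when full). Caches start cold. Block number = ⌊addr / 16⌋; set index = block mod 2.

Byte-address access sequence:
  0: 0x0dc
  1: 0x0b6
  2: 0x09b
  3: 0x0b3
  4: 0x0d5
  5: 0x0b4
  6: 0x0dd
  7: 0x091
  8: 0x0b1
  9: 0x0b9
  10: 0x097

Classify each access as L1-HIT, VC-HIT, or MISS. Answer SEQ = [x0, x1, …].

SEQ = [MISS, MISS, MISS, VC-HIT, VC-HIT, VC-HIT, VC-HIT, VC-HIT, VC-HIT, L1-HIT, VC-HIT]

#0 0xdc→b13/s1 MISS; vc=[]
#1 0xb6→b11/s1 MISS; vc=[13]
#2 0x9b→b9/s1 MISS; vc=[13,11]
#3 0xb3→b11/s1 VC-HIT; vc=[13,9]
#4 0xd5→b13/s1 VC-HIT; vc=[11,9]
#5 0xb4→b11/s1 VC-HIT; vc=[13,9]
#6 0xdd→b13/s1 VC-HIT; vc=[11,9]
#7 0x91→b9/s1 VC-HIT; vc=[11,13]
#8 0xb1→b11/s1 VC-HIT; vc=[9,13]
#9 0xb9→b11/s1 L1-HIT; vc=[9,13]
#10 0x97→b9/s1 VC-HIT; vc=[11,13]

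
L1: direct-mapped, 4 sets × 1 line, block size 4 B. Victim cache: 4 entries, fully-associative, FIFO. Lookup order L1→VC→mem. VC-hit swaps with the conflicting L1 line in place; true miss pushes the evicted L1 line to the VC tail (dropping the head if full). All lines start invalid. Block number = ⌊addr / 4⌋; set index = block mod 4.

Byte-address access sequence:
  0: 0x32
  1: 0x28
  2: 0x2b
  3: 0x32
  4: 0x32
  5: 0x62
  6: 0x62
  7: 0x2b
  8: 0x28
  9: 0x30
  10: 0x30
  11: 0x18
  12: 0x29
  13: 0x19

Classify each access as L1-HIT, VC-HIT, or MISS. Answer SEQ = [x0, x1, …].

  [0] addr=0x32 blk=12 s=0: MISS | VC []
  [1] addr=0x28 blk=10 s=2: MISS | VC []
  [2] addr=0x2b blk=10 s=2: L1-HIT | VC []
  [3] addr=0x32 blk=12 s=0: L1-HIT | VC []
  [4] addr=0x32 blk=12 s=0: L1-HIT | VC []
  [5] addr=0x62 blk=24 s=0: MISS | VC [12]
  [6] addr=0x62 blk=24 s=0: L1-HIT | VC [12]
  [7] addr=0x2b blk=10 s=2: L1-HIT | VC [12]
  [8] addr=0x28 blk=10 s=2: L1-HIT | VC [12]
  [9] addr=0x30 blk=12 s=0: VC-HIT | VC [24]
  [10] addr=0x30 blk=12 s=0: L1-HIT | VC [24]
  [11] addr=0x18 blk=6 s=2: MISS | VC [24, 10]
  [12] addr=0x29 blk=10 s=2: VC-HIT | VC [24, 6]
  [13] addr=0x19 blk=6 s=2: VC-HIT | VC [24, 10]

SEQ = [MISS, MISS, L1-HIT, L1-HIT, L1-HIT, MISS, L1-HIT, L1-HIT, L1-HIT, VC-HIT, L1-HIT, MISS, VC-HIT, VC-HIT]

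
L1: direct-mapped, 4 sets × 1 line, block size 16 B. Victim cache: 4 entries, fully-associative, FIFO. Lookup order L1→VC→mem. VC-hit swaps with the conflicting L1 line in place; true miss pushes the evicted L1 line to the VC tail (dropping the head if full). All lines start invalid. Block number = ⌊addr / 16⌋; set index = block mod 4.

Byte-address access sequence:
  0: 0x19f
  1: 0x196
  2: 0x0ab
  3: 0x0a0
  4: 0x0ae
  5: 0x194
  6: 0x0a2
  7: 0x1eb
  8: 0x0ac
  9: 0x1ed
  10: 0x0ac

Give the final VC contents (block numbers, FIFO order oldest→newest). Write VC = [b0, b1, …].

VC = [30]

0: 0x19f (blk 25, set 1) → MISS  vc=[]
1: 0x196 (blk 25, set 1) → L1-HIT  vc=[]
2: 0xab (blk 10, set 2) → MISS  vc=[]
3: 0xa0 (blk 10, set 2) → L1-HIT  vc=[]
4: 0xae (blk 10, set 2) → L1-HIT  vc=[]
5: 0x194 (blk 25, set 1) → L1-HIT  vc=[]
6: 0xa2 (blk 10, set 2) → L1-HIT  vc=[]
7: 0x1eb (blk 30, set 2) → MISS  vc=[10]
8: 0xac (blk 10, set 2) → VC-HIT  vc=[30]
9: 0x1ed (blk 30, set 2) → VC-HIT  vc=[10]
10: 0xac (blk 10, set 2) → VC-HIT  vc=[30]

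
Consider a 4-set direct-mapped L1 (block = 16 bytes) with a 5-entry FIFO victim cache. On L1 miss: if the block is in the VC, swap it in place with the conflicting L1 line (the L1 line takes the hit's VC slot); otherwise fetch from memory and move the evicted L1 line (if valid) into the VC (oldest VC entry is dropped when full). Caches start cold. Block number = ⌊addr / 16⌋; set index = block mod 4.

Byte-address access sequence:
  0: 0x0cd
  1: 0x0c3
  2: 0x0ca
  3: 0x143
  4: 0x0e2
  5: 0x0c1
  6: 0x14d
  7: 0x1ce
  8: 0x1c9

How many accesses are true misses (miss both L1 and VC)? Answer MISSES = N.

MISSES = 4

0: 0xcd (blk 12, set 0) → MISS  vc=[]
1: 0xc3 (blk 12, set 0) → L1-HIT  vc=[]
2: 0xca (blk 12, set 0) → L1-HIT  vc=[]
3: 0x143 (blk 20, set 0) → MISS  vc=[12]
4: 0xe2 (blk 14, set 2) → MISS  vc=[12]
5: 0xc1 (blk 12, set 0) → VC-HIT  vc=[20]
6: 0x14d (blk 20, set 0) → VC-HIT  vc=[12]
7: 0x1ce (blk 28, set 0) → MISS  vc=[12, 20]
8: 0x1c9 (blk 28, set 0) → L1-HIT  vc=[12, 20]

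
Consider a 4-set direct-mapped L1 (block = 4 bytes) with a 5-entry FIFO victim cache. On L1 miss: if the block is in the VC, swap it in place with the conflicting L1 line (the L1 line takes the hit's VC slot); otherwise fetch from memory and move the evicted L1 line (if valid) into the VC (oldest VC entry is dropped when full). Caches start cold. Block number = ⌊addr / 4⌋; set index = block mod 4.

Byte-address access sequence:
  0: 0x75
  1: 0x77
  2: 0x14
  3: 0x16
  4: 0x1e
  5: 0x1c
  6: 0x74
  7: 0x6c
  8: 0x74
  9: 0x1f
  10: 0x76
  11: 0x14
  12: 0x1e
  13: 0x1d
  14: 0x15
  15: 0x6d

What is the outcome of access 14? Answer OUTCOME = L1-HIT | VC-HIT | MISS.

OUTCOME = L1-HIT

#0 0x75→b29/s1 MISS; vc=[]
#1 0x77→b29/s1 L1-HIT; vc=[]
#2 0x14→b5/s1 MISS; vc=[29]
#3 0x16→b5/s1 L1-HIT; vc=[29]
#4 0x1e→b7/s3 MISS; vc=[29]
#5 0x1c→b7/s3 L1-HIT; vc=[29]
#6 0x74→b29/s1 VC-HIT; vc=[5]
#7 0x6c→b27/s3 MISS; vc=[5,7]
#8 0x74→b29/s1 L1-HIT; vc=[5,7]
#9 0x1f→b7/s3 VC-HIT; vc=[5,27]
#10 0x76→b29/s1 L1-HIT; vc=[5,27]
#11 0x14→b5/s1 VC-HIT; vc=[29,27]
#12 0x1e→b7/s3 L1-HIT; vc=[29,27]
#13 0x1d→b7/s3 L1-HIT; vc=[29,27]
#14 0x15→b5/s1 L1-HIT; vc=[29,27]
#15 0x6d→b27/s3 VC-HIT; vc=[29,7]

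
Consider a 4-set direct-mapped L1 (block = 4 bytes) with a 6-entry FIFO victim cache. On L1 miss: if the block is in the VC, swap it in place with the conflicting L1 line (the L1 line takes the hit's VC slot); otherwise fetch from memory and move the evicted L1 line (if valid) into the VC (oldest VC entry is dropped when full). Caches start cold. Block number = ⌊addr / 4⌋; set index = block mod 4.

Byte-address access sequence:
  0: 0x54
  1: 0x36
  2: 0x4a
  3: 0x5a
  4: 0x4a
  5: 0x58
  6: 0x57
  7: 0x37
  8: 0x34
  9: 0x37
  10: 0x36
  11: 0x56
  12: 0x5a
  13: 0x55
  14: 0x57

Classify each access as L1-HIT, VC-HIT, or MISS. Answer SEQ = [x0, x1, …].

  [0] addr=0x54 blk=21 s=1: MISS | VC []
  [1] addr=0x36 blk=13 s=1: MISS | VC [21]
  [2] addr=0x4a blk=18 s=2: MISS | VC [21]
  [3] addr=0x5a blk=22 s=2: MISS | VC [21, 18]
  [4] addr=0x4a blk=18 s=2: VC-HIT | VC [21, 22]
  [5] addr=0x58 blk=22 s=2: VC-HIT | VC [21, 18]
  [6] addr=0x57 blk=21 s=1: VC-HIT | VC [13, 18]
  [7] addr=0x37 blk=13 s=1: VC-HIT | VC [21, 18]
  [8] addr=0x34 blk=13 s=1: L1-HIT | VC [21, 18]
  [9] addr=0x37 blk=13 s=1: L1-HIT | VC [21, 18]
  [10] addr=0x36 blk=13 s=1: L1-HIT | VC [21, 18]
  [11] addr=0x56 blk=21 s=1: VC-HIT | VC [13, 18]
  [12] addr=0x5a blk=22 s=2: L1-HIT | VC [13, 18]
  [13] addr=0x55 blk=21 s=1: L1-HIT | VC [13, 18]
  [14] addr=0x57 blk=21 s=1: L1-HIT | VC [13, 18]

SEQ = [MISS, MISS, MISS, MISS, VC-HIT, VC-HIT, VC-HIT, VC-HIT, L1-HIT, L1-HIT, L1-HIT, VC-HIT, L1-HIT, L1-HIT, L1-HIT]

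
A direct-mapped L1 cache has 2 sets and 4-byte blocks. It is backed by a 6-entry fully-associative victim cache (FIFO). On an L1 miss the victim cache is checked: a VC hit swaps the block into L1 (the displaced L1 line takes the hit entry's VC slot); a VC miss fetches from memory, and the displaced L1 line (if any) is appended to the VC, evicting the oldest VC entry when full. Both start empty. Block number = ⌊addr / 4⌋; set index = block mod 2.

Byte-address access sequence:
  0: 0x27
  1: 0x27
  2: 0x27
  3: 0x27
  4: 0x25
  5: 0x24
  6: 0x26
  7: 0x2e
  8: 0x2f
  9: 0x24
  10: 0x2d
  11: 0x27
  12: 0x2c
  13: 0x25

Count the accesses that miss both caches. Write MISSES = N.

MISSES = 2

#0 0x27→b9/s1 MISS; vc=[]
#1 0x27→b9/s1 L1-HIT; vc=[]
#2 0x27→b9/s1 L1-HIT; vc=[]
#3 0x27→b9/s1 L1-HIT; vc=[]
#4 0x25→b9/s1 L1-HIT; vc=[]
#5 0x24→b9/s1 L1-HIT; vc=[]
#6 0x26→b9/s1 L1-HIT; vc=[]
#7 0x2e→b11/s1 MISS; vc=[9]
#8 0x2f→b11/s1 L1-HIT; vc=[9]
#9 0x24→b9/s1 VC-HIT; vc=[11]
#10 0x2d→b11/s1 VC-HIT; vc=[9]
#11 0x27→b9/s1 VC-HIT; vc=[11]
#12 0x2c→b11/s1 VC-HIT; vc=[9]
#13 0x25→b9/s1 VC-HIT; vc=[11]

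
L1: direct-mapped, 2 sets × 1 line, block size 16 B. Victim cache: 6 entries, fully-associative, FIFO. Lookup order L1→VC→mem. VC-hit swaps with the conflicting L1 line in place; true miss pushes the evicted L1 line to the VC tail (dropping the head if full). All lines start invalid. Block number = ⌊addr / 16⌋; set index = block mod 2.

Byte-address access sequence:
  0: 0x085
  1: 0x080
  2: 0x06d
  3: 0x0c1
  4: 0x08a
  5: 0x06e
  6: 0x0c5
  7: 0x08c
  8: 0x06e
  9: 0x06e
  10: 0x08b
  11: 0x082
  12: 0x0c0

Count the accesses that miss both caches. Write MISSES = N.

0: 0x85 (blk 8, set 0) → MISS  vc=[]
1: 0x80 (blk 8, set 0) → L1-HIT  vc=[]
2: 0x6d (blk 6, set 0) → MISS  vc=[8]
3: 0xc1 (blk 12, set 0) → MISS  vc=[8, 6]
4: 0x8a (blk 8, set 0) → VC-HIT  vc=[12, 6]
5: 0x6e (blk 6, set 0) → VC-HIT  vc=[12, 8]
6: 0xc5 (blk 12, set 0) → VC-HIT  vc=[6, 8]
7: 0x8c (blk 8, set 0) → VC-HIT  vc=[6, 12]
8: 0x6e (blk 6, set 0) → VC-HIT  vc=[8, 12]
9: 0x6e (blk 6, set 0) → L1-HIT  vc=[8, 12]
10: 0x8b (blk 8, set 0) → VC-HIT  vc=[6, 12]
11: 0x82 (blk 8, set 0) → L1-HIT  vc=[6, 12]
12: 0xc0 (blk 12, set 0) → VC-HIT  vc=[6, 8]

MISSES = 3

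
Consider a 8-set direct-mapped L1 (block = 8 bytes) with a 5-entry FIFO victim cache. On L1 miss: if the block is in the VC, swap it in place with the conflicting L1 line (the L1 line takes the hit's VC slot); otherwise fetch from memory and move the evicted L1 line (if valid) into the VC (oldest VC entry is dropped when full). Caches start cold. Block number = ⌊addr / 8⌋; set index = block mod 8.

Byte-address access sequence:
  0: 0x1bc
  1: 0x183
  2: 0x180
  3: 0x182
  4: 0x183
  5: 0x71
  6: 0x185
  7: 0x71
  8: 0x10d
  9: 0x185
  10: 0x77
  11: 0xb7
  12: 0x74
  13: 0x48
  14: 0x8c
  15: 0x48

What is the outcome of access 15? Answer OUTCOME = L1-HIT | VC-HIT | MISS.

OUTCOME = VC-HIT

  [0] addr=0x1bc blk=55 s=7: MISS | VC []
  [1] addr=0x183 blk=48 s=0: MISS | VC []
  [2] addr=0x180 blk=48 s=0: L1-HIT | VC []
  [3] addr=0x182 blk=48 s=0: L1-HIT | VC []
  [4] addr=0x183 blk=48 s=0: L1-HIT | VC []
  [5] addr=0x71 blk=14 s=6: MISS | VC []
  [6] addr=0x185 blk=48 s=0: L1-HIT | VC []
  [7] addr=0x71 blk=14 s=6: L1-HIT | VC []
  [8] addr=0x10d blk=33 s=1: MISS | VC []
  [9] addr=0x185 blk=48 s=0: L1-HIT | VC []
  [10] addr=0x77 blk=14 s=6: L1-HIT | VC []
  [11] addr=0xb7 blk=22 s=6: MISS | VC [14]
  [12] addr=0x74 blk=14 s=6: VC-HIT | VC [22]
  [13] addr=0x48 blk=9 s=1: MISS | VC [22, 33]
  [14] addr=0x8c blk=17 s=1: MISS | VC [22, 33, 9]
  [15] addr=0x48 blk=9 s=1: VC-HIT | VC [22, 33, 17]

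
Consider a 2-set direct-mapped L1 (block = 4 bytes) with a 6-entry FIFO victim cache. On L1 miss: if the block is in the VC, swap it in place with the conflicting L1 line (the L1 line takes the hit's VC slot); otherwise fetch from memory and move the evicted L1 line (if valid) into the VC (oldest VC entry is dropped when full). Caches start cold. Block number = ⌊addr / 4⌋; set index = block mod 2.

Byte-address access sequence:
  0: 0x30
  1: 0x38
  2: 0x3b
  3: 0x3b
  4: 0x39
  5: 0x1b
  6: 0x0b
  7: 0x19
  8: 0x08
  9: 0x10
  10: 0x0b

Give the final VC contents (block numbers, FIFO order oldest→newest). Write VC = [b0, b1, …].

VC = [12, 14, 6, 4]

  [0] addr=0x30 blk=12 s=0: MISS | VC []
  [1] addr=0x38 blk=14 s=0: MISS | VC [12]
  [2] addr=0x3b blk=14 s=0: L1-HIT | VC [12]
  [3] addr=0x3b blk=14 s=0: L1-HIT | VC [12]
  [4] addr=0x39 blk=14 s=0: L1-HIT | VC [12]
  [5] addr=0x1b blk=6 s=0: MISS | VC [12, 14]
  [6] addr=0xb blk=2 s=0: MISS | VC [12, 14, 6]
  [7] addr=0x19 blk=6 s=0: VC-HIT | VC [12, 14, 2]
  [8] addr=0x8 blk=2 s=0: VC-HIT | VC [12, 14, 6]
  [9] addr=0x10 blk=4 s=0: MISS | VC [12, 14, 6, 2]
  [10] addr=0xb blk=2 s=0: VC-HIT | VC [12, 14, 6, 4]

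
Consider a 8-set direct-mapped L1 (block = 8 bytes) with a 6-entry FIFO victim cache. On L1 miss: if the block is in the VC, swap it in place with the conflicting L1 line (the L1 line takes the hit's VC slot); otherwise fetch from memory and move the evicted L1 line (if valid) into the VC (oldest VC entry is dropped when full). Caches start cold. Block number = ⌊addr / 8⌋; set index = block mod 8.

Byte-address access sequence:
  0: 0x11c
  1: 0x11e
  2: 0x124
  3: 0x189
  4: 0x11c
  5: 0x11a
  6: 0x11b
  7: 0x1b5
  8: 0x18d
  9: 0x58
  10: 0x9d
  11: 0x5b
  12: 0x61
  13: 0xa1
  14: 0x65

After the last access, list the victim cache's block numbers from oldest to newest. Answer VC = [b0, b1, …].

#0 0x11c→b35/s3 MISS; vc=[]
#1 0x11e→b35/s3 L1-HIT; vc=[]
#2 0x124→b36/s4 MISS; vc=[]
#3 0x189→b49/s1 MISS; vc=[]
#4 0x11c→b35/s3 L1-HIT; vc=[]
#5 0x11a→b35/s3 L1-HIT; vc=[]
#6 0x11b→b35/s3 L1-HIT; vc=[]
#7 0x1b5→b54/s6 MISS; vc=[]
#8 0x18d→b49/s1 L1-HIT; vc=[]
#9 0x58→b11/s3 MISS; vc=[35]
#10 0x9d→b19/s3 MISS; vc=[35,11]
#11 0x5b→b11/s3 VC-HIT; vc=[35,19]
#12 0x61→b12/s4 MISS; vc=[35,19,36]
#13 0xa1→b20/s4 MISS; vc=[35,19,36,12]
#14 0x65→b12/s4 VC-HIT; vc=[35,19,36,20]

VC = [35, 19, 36, 20]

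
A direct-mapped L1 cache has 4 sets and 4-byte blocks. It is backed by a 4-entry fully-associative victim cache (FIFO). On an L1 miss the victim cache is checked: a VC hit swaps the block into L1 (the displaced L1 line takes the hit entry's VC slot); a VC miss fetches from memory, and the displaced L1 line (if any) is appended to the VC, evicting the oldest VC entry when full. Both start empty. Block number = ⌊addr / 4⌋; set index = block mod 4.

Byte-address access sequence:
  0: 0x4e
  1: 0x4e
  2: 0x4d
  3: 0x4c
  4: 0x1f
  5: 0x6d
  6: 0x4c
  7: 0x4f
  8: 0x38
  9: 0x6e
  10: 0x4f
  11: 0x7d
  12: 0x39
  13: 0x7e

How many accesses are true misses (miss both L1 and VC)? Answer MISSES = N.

MISSES = 5

0: 0x4e (blk 19, set 3) → MISS  vc=[]
1: 0x4e (blk 19, set 3) → L1-HIT  vc=[]
2: 0x4d (blk 19, set 3) → L1-HIT  vc=[]
3: 0x4c (blk 19, set 3) → L1-HIT  vc=[]
4: 0x1f (blk 7, set 3) → MISS  vc=[19]
5: 0x6d (blk 27, set 3) → MISS  vc=[19, 7]
6: 0x4c (blk 19, set 3) → VC-HIT  vc=[27, 7]
7: 0x4f (blk 19, set 3) → L1-HIT  vc=[27, 7]
8: 0x38 (blk 14, set 2) → MISS  vc=[27, 7]
9: 0x6e (blk 27, set 3) → VC-HIT  vc=[19, 7]
10: 0x4f (blk 19, set 3) → VC-HIT  vc=[27, 7]
11: 0x7d (blk 31, set 3) → MISS  vc=[27, 7, 19]
12: 0x39 (blk 14, set 2) → L1-HIT  vc=[27, 7, 19]
13: 0x7e (blk 31, set 3) → L1-HIT  vc=[27, 7, 19]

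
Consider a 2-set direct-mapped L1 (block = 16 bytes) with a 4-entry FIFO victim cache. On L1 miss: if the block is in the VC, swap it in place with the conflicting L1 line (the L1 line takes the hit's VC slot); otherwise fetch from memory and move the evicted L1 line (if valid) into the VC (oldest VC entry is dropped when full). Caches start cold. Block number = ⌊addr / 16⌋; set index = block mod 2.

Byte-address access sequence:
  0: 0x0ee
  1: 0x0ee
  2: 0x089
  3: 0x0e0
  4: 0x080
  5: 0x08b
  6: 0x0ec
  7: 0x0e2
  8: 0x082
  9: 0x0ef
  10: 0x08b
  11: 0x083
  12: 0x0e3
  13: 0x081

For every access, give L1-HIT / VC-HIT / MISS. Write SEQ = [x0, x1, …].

SEQ = [MISS, L1-HIT, MISS, VC-HIT, VC-HIT, L1-HIT, VC-HIT, L1-HIT, VC-HIT, VC-HIT, VC-HIT, L1-HIT, VC-HIT, VC-HIT]

#0 0xee→b14/s0 MISS; vc=[]
#1 0xee→b14/s0 L1-HIT; vc=[]
#2 0x89→b8/s0 MISS; vc=[14]
#3 0xe0→b14/s0 VC-HIT; vc=[8]
#4 0x80→b8/s0 VC-HIT; vc=[14]
#5 0x8b→b8/s0 L1-HIT; vc=[14]
#6 0xec→b14/s0 VC-HIT; vc=[8]
#7 0xe2→b14/s0 L1-HIT; vc=[8]
#8 0x82→b8/s0 VC-HIT; vc=[14]
#9 0xef→b14/s0 VC-HIT; vc=[8]
#10 0x8b→b8/s0 VC-HIT; vc=[14]
#11 0x83→b8/s0 L1-HIT; vc=[14]
#12 0xe3→b14/s0 VC-HIT; vc=[8]
#13 0x81→b8/s0 VC-HIT; vc=[14]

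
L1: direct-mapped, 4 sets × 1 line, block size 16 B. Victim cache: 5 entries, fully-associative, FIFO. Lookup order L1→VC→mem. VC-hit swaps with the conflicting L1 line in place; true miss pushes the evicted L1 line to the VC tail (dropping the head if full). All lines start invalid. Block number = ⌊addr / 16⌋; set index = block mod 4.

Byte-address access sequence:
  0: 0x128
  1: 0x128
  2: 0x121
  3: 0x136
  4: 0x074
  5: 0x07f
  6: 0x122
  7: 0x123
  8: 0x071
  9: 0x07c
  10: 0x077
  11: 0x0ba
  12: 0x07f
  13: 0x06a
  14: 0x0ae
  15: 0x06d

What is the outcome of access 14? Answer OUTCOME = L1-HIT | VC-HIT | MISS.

  [0] addr=0x128 blk=18 s=2: MISS | VC []
  [1] addr=0x128 blk=18 s=2: L1-HIT | VC []
  [2] addr=0x121 blk=18 s=2: L1-HIT | VC []
  [3] addr=0x136 blk=19 s=3: MISS | VC []
  [4] addr=0x74 blk=7 s=3: MISS | VC [19]
  [5] addr=0x7f blk=7 s=3: L1-HIT | VC [19]
  [6] addr=0x122 blk=18 s=2: L1-HIT | VC [19]
  [7] addr=0x123 blk=18 s=2: L1-HIT | VC [19]
  [8] addr=0x71 blk=7 s=3: L1-HIT | VC [19]
  [9] addr=0x7c blk=7 s=3: L1-HIT | VC [19]
  [10] addr=0x77 blk=7 s=3: L1-HIT | VC [19]
  [11] addr=0xba blk=11 s=3: MISS | VC [19, 7]
  [12] addr=0x7f blk=7 s=3: VC-HIT | VC [19, 11]
  [13] addr=0x6a blk=6 s=2: MISS | VC [19, 11, 18]
  [14] addr=0xae blk=10 s=2: MISS | VC [19, 11, 18, 6]
  [15] addr=0x6d blk=6 s=2: VC-HIT | VC [19, 11, 18, 10]

OUTCOME = MISS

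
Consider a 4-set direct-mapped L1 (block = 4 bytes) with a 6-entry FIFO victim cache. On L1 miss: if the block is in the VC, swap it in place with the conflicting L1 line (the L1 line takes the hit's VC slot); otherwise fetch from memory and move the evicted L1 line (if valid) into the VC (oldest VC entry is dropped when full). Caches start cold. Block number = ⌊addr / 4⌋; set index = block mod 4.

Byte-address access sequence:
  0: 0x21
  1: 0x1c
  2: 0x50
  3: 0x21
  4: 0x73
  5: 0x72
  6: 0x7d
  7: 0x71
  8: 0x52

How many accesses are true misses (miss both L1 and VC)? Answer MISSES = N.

MISSES = 5

  [0] addr=0x21 blk=8 s=0: MISS | VC []
  [1] addr=0x1c blk=7 s=3: MISS | VC []
  [2] addr=0x50 blk=20 s=0: MISS | VC [8]
  [3] addr=0x21 blk=8 s=0: VC-HIT | VC [20]
  [4] addr=0x73 blk=28 s=0: MISS | VC [20, 8]
  [5] addr=0x72 blk=28 s=0: L1-HIT | VC [20, 8]
  [6] addr=0x7d blk=31 s=3: MISS | VC [20, 8, 7]
  [7] addr=0x71 blk=28 s=0: L1-HIT | VC [20, 8, 7]
  [8] addr=0x52 blk=20 s=0: VC-HIT | VC [28, 8, 7]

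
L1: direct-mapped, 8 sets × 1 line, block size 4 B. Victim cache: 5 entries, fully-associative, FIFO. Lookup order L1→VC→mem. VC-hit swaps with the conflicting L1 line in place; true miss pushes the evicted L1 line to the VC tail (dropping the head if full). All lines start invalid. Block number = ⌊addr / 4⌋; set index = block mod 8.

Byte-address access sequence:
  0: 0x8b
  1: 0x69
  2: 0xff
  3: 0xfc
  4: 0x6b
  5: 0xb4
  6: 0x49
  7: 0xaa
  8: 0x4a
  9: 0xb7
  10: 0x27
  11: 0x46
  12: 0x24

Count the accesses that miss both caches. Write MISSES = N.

#0 0x8b→b34/s2 MISS; vc=[]
#1 0x69→b26/s2 MISS; vc=[34]
#2 0xff→b63/s7 MISS; vc=[34]
#3 0xfc→b63/s7 L1-HIT; vc=[34]
#4 0x6b→b26/s2 L1-HIT; vc=[34]
#5 0xb4→b45/s5 MISS; vc=[34]
#6 0x49→b18/s2 MISS; vc=[34,26]
#7 0xaa→b42/s2 MISS; vc=[34,26,18]
#8 0x4a→b18/s2 VC-HIT; vc=[34,26,42]
#9 0xb7→b45/s5 L1-HIT; vc=[34,26,42]
#10 0x27→b9/s1 MISS; vc=[34,26,42]
#11 0x46→b17/s1 MISS; vc=[34,26,42,9]
#12 0x24→b9/s1 VC-HIT; vc=[34,26,42,17]

MISSES = 8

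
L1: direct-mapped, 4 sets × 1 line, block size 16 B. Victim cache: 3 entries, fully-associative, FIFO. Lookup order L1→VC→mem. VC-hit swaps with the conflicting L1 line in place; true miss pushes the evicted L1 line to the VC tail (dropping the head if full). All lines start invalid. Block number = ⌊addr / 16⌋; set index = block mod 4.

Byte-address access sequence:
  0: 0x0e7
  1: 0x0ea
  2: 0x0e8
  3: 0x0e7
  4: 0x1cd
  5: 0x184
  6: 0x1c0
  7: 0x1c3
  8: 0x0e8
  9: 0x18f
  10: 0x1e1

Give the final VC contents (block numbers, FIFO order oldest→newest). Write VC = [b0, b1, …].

VC = [28, 14]

  [0] addr=0xe7 blk=14 s=2: MISS | VC []
  [1] addr=0xea blk=14 s=2: L1-HIT | VC []
  [2] addr=0xe8 blk=14 s=2: L1-HIT | VC []
  [3] addr=0xe7 blk=14 s=2: L1-HIT | VC []
  [4] addr=0x1cd blk=28 s=0: MISS | VC []
  [5] addr=0x184 blk=24 s=0: MISS | VC [28]
  [6] addr=0x1c0 blk=28 s=0: VC-HIT | VC [24]
  [7] addr=0x1c3 blk=28 s=0: L1-HIT | VC [24]
  [8] addr=0xe8 blk=14 s=2: L1-HIT | VC [24]
  [9] addr=0x18f blk=24 s=0: VC-HIT | VC [28]
  [10] addr=0x1e1 blk=30 s=2: MISS | VC [28, 14]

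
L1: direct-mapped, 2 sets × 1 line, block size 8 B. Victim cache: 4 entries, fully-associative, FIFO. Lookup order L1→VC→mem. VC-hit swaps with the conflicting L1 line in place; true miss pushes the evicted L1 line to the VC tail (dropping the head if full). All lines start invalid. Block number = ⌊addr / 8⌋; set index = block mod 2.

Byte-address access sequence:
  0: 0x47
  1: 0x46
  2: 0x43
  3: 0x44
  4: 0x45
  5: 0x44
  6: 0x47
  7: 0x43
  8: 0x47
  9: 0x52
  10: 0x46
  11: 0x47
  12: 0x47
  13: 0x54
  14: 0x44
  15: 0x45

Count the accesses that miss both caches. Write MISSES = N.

MISSES = 2

#0 0x47→b8/s0 MISS; vc=[]
#1 0x46→b8/s0 L1-HIT; vc=[]
#2 0x43→b8/s0 L1-HIT; vc=[]
#3 0x44→b8/s0 L1-HIT; vc=[]
#4 0x45→b8/s0 L1-HIT; vc=[]
#5 0x44→b8/s0 L1-HIT; vc=[]
#6 0x47→b8/s0 L1-HIT; vc=[]
#7 0x43→b8/s0 L1-HIT; vc=[]
#8 0x47→b8/s0 L1-HIT; vc=[]
#9 0x52→b10/s0 MISS; vc=[8]
#10 0x46→b8/s0 VC-HIT; vc=[10]
#11 0x47→b8/s0 L1-HIT; vc=[10]
#12 0x47→b8/s0 L1-HIT; vc=[10]
#13 0x54→b10/s0 VC-HIT; vc=[8]
#14 0x44→b8/s0 VC-HIT; vc=[10]
#15 0x45→b8/s0 L1-HIT; vc=[10]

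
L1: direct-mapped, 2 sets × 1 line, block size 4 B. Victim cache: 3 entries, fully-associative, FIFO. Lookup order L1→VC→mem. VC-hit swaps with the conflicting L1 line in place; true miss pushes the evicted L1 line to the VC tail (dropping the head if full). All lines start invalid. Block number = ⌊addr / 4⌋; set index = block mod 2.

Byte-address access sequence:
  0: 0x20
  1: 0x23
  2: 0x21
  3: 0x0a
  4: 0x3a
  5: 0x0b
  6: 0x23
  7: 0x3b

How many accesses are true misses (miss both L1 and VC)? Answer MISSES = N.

MISSES = 3

#0 0x20→b8/s0 MISS; vc=[]
#1 0x23→b8/s0 L1-HIT; vc=[]
#2 0x21→b8/s0 L1-HIT; vc=[]
#3 0xa→b2/s0 MISS; vc=[8]
#4 0x3a→b14/s0 MISS; vc=[8,2]
#5 0xb→b2/s0 VC-HIT; vc=[8,14]
#6 0x23→b8/s0 VC-HIT; vc=[2,14]
#7 0x3b→b14/s0 VC-HIT; vc=[2,8]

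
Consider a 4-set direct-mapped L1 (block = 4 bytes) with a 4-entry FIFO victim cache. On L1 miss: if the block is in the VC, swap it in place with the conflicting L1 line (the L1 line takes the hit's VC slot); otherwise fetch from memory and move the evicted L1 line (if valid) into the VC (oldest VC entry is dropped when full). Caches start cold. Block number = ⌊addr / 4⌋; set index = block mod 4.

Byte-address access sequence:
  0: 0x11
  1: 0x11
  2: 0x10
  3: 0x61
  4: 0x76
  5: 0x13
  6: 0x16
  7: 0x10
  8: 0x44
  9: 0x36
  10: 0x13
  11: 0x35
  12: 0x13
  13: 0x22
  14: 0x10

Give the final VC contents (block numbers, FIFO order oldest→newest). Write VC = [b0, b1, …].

0: 0x11 (blk 4, set 0) → MISS  vc=[]
1: 0x11 (blk 4, set 0) → L1-HIT  vc=[]
2: 0x10 (blk 4, set 0) → L1-HIT  vc=[]
3: 0x61 (blk 24, set 0) → MISS  vc=[4]
4: 0x76 (blk 29, set 1) → MISS  vc=[4]
5: 0x13 (blk 4, set 0) → VC-HIT  vc=[24]
6: 0x16 (blk 5, set 1) → MISS  vc=[24, 29]
7: 0x10 (blk 4, set 0) → L1-HIT  vc=[24, 29]
8: 0x44 (blk 17, set 1) → MISS  vc=[24, 29, 5]
9: 0x36 (blk 13, set 1) → MISS  vc=[24, 29, 5, 17]
10: 0x13 (blk 4, set 0) → L1-HIT  vc=[24, 29, 5, 17]
11: 0x35 (blk 13, set 1) → L1-HIT  vc=[24, 29, 5, 17]
12: 0x13 (blk 4, set 0) → L1-HIT  vc=[24, 29, 5, 17]
13: 0x22 (blk 8, set 0) → MISS  vc=[29, 5, 17, 4]
14: 0x10 (blk 4, set 0) → VC-HIT  vc=[29, 5, 17, 8]

VC = [29, 5, 17, 8]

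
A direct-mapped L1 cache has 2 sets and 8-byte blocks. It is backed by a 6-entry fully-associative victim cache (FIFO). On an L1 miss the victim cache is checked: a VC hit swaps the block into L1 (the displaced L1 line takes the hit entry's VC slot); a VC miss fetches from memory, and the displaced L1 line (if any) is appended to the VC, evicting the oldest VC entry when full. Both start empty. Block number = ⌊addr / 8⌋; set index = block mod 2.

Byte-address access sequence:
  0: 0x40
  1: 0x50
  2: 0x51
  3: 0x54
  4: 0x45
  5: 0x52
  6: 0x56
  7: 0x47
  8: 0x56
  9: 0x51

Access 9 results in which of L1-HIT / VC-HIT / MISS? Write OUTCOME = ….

OUTCOME = L1-HIT

#0 0x40→b8/s0 MISS; vc=[]
#1 0x50→b10/s0 MISS; vc=[8]
#2 0x51→b10/s0 L1-HIT; vc=[8]
#3 0x54→b10/s0 L1-HIT; vc=[8]
#4 0x45→b8/s0 VC-HIT; vc=[10]
#5 0x52→b10/s0 VC-HIT; vc=[8]
#6 0x56→b10/s0 L1-HIT; vc=[8]
#7 0x47→b8/s0 VC-HIT; vc=[10]
#8 0x56→b10/s0 VC-HIT; vc=[8]
#9 0x51→b10/s0 L1-HIT; vc=[8]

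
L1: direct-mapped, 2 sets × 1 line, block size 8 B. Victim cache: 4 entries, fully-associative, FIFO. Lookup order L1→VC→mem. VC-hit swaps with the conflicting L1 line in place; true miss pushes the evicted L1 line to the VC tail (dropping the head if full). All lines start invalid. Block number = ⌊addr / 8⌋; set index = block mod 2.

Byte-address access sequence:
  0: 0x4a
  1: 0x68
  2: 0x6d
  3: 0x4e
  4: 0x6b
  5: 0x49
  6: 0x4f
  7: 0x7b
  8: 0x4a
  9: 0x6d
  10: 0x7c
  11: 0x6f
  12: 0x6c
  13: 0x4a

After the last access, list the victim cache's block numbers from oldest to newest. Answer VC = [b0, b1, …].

#0 0x4a→b9/s1 MISS; vc=[]
#1 0x68→b13/s1 MISS; vc=[9]
#2 0x6d→b13/s1 L1-HIT; vc=[9]
#3 0x4e→b9/s1 VC-HIT; vc=[13]
#4 0x6b→b13/s1 VC-HIT; vc=[9]
#5 0x49→b9/s1 VC-HIT; vc=[13]
#6 0x4f→b9/s1 L1-HIT; vc=[13]
#7 0x7b→b15/s1 MISS; vc=[13,9]
#8 0x4a→b9/s1 VC-HIT; vc=[13,15]
#9 0x6d→b13/s1 VC-HIT; vc=[9,15]
#10 0x7c→b15/s1 VC-HIT; vc=[9,13]
#11 0x6f→b13/s1 VC-HIT; vc=[9,15]
#12 0x6c→b13/s1 L1-HIT; vc=[9,15]
#13 0x4a→b9/s1 VC-HIT; vc=[13,15]

VC = [13, 15]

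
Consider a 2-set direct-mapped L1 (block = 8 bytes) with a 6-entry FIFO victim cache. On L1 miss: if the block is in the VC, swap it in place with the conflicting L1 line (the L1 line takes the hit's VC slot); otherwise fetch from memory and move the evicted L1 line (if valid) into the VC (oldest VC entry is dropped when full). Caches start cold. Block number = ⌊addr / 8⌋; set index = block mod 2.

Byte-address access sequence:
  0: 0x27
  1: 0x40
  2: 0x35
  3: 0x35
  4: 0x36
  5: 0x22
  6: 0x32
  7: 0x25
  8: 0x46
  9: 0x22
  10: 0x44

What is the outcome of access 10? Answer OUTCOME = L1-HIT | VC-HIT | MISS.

  [0] addr=0x27 blk=4 s=0: MISS | VC []
  [1] addr=0x40 blk=8 s=0: MISS | VC [4]
  [2] addr=0x35 blk=6 s=0: MISS | VC [4, 8]
  [3] addr=0x35 blk=6 s=0: L1-HIT | VC [4, 8]
  [4] addr=0x36 blk=6 s=0: L1-HIT | VC [4, 8]
  [5] addr=0x22 blk=4 s=0: VC-HIT | VC [6, 8]
  [6] addr=0x32 blk=6 s=0: VC-HIT | VC [4, 8]
  [7] addr=0x25 blk=4 s=0: VC-HIT | VC [6, 8]
  [8] addr=0x46 blk=8 s=0: VC-HIT | VC [6, 4]
  [9] addr=0x22 blk=4 s=0: VC-HIT | VC [6, 8]
  [10] addr=0x44 blk=8 s=0: VC-HIT | VC [6, 4]

OUTCOME = VC-HIT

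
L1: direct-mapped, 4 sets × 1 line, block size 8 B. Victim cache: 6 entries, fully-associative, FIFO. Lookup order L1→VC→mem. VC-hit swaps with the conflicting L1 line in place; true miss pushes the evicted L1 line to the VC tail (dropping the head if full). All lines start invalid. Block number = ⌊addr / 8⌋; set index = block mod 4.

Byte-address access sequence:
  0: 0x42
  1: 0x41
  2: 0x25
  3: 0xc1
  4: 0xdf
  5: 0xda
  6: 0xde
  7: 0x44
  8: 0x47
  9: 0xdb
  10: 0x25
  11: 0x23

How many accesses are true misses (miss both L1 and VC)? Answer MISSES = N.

#0 0x42→b8/s0 MISS; vc=[]
#1 0x41→b8/s0 L1-HIT; vc=[]
#2 0x25→b4/s0 MISS; vc=[8]
#3 0xc1→b24/s0 MISS; vc=[8,4]
#4 0xdf→b27/s3 MISS; vc=[8,4]
#5 0xda→b27/s3 L1-HIT; vc=[8,4]
#6 0xde→b27/s3 L1-HIT; vc=[8,4]
#7 0x44→b8/s0 VC-HIT; vc=[24,4]
#8 0x47→b8/s0 L1-HIT; vc=[24,4]
#9 0xdb→b27/s3 L1-HIT; vc=[24,4]
#10 0x25→b4/s0 VC-HIT; vc=[24,8]
#11 0x23→b4/s0 L1-HIT; vc=[24,8]

MISSES = 4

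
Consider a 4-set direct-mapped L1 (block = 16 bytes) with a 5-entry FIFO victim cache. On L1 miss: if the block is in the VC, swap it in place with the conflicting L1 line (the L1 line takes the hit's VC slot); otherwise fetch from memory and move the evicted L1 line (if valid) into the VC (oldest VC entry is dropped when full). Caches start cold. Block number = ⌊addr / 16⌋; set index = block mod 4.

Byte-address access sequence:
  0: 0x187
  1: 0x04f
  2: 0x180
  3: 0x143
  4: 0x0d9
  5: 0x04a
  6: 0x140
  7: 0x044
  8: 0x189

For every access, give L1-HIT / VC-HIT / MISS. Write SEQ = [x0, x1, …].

  [0] addr=0x187 blk=24 s=0: MISS | VC []
  [1] addr=0x4f blk=4 s=0: MISS | VC [24]
  [2] addr=0x180 blk=24 s=0: VC-HIT | VC [4]
  [3] addr=0x143 blk=20 s=0: MISS | VC [4, 24]
  [4] addr=0xd9 blk=13 s=1: MISS | VC [4, 24]
  [5] addr=0x4a blk=4 s=0: VC-HIT | VC [20, 24]
  [6] addr=0x140 blk=20 s=0: VC-HIT | VC [4, 24]
  [7] addr=0x44 blk=4 s=0: VC-HIT | VC [20, 24]
  [8] addr=0x189 blk=24 s=0: VC-HIT | VC [20, 4]

SEQ = [MISS, MISS, VC-HIT, MISS, MISS, VC-HIT, VC-HIT, VC-HIT, VC-HIT]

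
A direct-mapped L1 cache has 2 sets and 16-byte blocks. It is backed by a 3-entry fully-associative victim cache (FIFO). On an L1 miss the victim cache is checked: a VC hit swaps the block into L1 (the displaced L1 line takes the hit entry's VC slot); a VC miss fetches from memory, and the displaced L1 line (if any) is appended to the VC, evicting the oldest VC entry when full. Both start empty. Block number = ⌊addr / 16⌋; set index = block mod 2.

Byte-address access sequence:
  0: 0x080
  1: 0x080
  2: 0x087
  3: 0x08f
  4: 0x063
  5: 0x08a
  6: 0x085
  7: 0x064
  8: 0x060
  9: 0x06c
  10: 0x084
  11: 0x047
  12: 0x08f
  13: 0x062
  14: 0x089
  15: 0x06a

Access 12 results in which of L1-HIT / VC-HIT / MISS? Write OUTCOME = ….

#0 0x80→b8/s0 MISS; vc=[]
#1 0x80→b8/s0 L1-HIT; vc=[]
#2 0x87→b8/s0 L1-HIT; vc=[]
#3 0x8f→b8/s0 L1-HIT; vc=[]
#4 0x63→b6/s0 MISS; vc=[8]
#5 0x8a→b8/s0 VC-HIT; vc=[6]
#6 0x85→b8/s0 L1-HIT; vc=[6]
#7 0x64→b6/s0 VC-HIT; vc=[8]
#8 0x60→b6/s0 L1-HIT; vc=[8]
#9 0x6c→b6/s0 L1-HIT; vc=[8]
#10 0x84→b8/s0 VC-HIT; vc=[6]
#11 0x47→b4/s0 MISS; vc=[6,8]
#12 0x8f→b8/s0 VC-HIT; vc=[6,4]
#13 0x62→b6/s0 VC-HIT; vc=[8,4]
#14 0x89→b8/s0 VC-HIT; vc=[6,4]
#15 0x6a→b6/s0 VC-HIT; vc=[8,4]

OUTCOME = VC-HIT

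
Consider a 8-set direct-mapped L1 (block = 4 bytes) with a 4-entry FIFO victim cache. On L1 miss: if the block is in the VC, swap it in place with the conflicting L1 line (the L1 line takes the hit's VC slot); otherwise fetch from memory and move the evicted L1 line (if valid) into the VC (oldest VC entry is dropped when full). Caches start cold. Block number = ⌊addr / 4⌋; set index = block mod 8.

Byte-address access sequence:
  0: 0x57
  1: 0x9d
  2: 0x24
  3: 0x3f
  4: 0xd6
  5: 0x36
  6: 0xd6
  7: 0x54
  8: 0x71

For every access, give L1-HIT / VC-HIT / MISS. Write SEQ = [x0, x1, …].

SEQ = [MISS, MISS, MISS, MISS, MISS, MISS, VC-HIT, VC-HIT, MISS]

#0 0x57→b21/s5 MISS; vc=[]
#1 0x9d→b39/s7 MISS; vc=[]
#2 0x24→b9/s1 MISS; vc=[]
#3 0x3f→b15/s7 MISS; vc=[39]
#4 0xd6→b53/s5 MISS; vc=[39,21]
#5 0x36→b13/s5 MISS; vc=[39,21,53]
#6 0xd6→b53/s5 VC-HIT; vc=[39,21,13]
#7 0x54→b21/s5 VC-HIT; vc=[39,53,13]
#8 0x71→b28/s4 MISS; vc=[39,53,13]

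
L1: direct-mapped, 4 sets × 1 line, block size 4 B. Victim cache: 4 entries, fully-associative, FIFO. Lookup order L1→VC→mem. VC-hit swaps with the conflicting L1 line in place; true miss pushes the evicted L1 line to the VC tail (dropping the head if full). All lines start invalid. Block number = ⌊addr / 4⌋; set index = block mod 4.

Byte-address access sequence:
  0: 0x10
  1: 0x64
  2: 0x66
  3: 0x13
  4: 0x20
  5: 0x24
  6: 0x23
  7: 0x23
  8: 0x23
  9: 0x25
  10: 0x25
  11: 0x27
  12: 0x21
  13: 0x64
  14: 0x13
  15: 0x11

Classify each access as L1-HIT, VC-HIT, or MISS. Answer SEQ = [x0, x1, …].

0: 0x10 (blk 4, set 0) → MISS  vc=[]
1: 0x64 (blk 25, set 1) → MISS  vc=[]
2: 0x66 (blk 25, set 1) → L1-HIT  vc=[]
3: 0x13 (blk 4, set 0) → L1-HIT  vc=[]
4: 0x20 (blk 8, set 0) → MISS  vc=[4]
5: 0x24 (blk 9, set 1) → MISS  vc=[4, 25]
6: 0x23 (blk 8, set 0) → L1-HIT  vc=[4, 25]
7: 0x23 (blk 8, set 0) → L1-HIT  vc=[4, 25]
8: 0x23 (blk 8, set 0) → L1-HIT  vc=[4, 25]
9: 0x25 (blk 9, set 1) → L1-HIT  vc=[4, 25]
10: 0x25 (blk 9, set 1) → L1-HIT  vc=[4, 25]
11: 0x27 (blk 9, set 1) → L1-HIT  vc=[4, 25]
12: 0x21 (blk 8, set 0) → L1-HIT  vc=[4, 25]
13: 0x64 (blk 25, set 1) → VC-HIT  vc=[4, 9]
14: 0x13 (blk 4, set 0) → VC-HIT  vc=[8, 9]
15: 0x11 (blk 4, set 0) → L1-HIT  vc=[8, 9]

SEQ = [MISS, MISS, L1-HIT, L1-HIT, MISS, MISS, L1-HIT, L1-HIT, L1-HIT, L1-HIT, L1-HIT, L1-HIT, L1-HIT, VC-HIT, VC-HIT, L1-HIT]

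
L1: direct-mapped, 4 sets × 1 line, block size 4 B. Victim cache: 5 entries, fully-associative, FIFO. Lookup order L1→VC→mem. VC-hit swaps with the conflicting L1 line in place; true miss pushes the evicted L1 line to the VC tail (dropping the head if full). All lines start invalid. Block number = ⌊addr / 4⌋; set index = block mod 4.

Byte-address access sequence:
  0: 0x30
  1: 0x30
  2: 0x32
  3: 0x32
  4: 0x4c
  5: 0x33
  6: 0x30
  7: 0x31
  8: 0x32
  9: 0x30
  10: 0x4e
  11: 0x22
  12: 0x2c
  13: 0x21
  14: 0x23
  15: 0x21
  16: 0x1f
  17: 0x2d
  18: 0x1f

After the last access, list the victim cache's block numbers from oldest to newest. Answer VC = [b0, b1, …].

VC = [12, 19, 11]

0: 0x30 (blk 12, set 0) → MISS  vc=[]
1: 0x30 (blk 12, set 0) → L1-HIT  vc=[]
2: 0x32 (blk 12, set 0) → L1-HIT  vc=[]
3: 0x32 (blk 12, set 0) → L1-HIT  vc=[]
4: 0x4c (blk 19, set 3) → MISS  vc=[]
5: 0x33 (blk 12, set 0) → L1-HIT  vc=[]
6: 0x30 (blk 12, set 0) → L1-HIT  vc=[]
7: 0x31 (blk 12, set 0) → L1-HIT  vc=[]
8: 0x32 (blk 12, set 0) → L1-HIT  vc=[]
9: 0x30 (blk 12, set 0) → L1-HIT  vc=[]
10: 0x4e (blk 19, set 3) → L1-HIT  vc=[]
11: 0x22 (blk 8, set 0) → MISS  vc=[12]
12: 0x2c (blk 11, set 3) → MISS  vc=[12, 19]
13: 0x21 (blk 8, set 0) → L1-HIT  vc=[12, 19]
14: 0x23 (blk 8, set 0) → L1-HIT  vc=[12, 19]
15: 0x21 (blk 8, set 0) → L1-HIT  vc=[12, 19]
16: 0x1f (blk 7, set 3) → MISS  vc=[12, 19, 11]
17: 0x2d (blk 11, set 3) → VC-HIT  vc=[12, 19, 7]
18: 0x1f (blk 7, set 3) → VC-HIT  vc=[12, 19, 11]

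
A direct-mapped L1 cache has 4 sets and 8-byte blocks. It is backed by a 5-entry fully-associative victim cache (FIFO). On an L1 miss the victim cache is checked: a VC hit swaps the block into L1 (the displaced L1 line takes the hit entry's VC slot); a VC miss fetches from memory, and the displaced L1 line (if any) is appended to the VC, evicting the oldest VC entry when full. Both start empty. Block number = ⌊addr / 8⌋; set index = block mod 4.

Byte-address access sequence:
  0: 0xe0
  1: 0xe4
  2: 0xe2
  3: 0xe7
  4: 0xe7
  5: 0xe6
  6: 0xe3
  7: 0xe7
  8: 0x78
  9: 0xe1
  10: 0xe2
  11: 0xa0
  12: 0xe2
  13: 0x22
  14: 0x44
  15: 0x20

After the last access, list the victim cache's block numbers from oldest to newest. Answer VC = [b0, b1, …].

#0 0xe0→b28/s0 MISS; vc=[]
#1 0xe4→b28/s0 L1-HIT; vc=[]
#2 0xe2→b28/s0 L1-HIT; vc=[]
#3 0xe7→b28/s0 L1-HIT; vc=[]
#4 0xe7→b28/s0 L1-HIT; vc=[]
#5 0xe6→b28/s0 L1-HIT; vc=[]
#6 0xe3→b28/s0 L1-HIT; vc=[]
#7 0xe7→b28/s0 L1-HIT; vc=[]
#8 0x78→b15/s3 MISS; vc=[]
#9 0xe1→b28/s0 L1-HIT; vc=[]
#10 0xe2→b28/s0 L1-HIT; vc=[]
#11 0xa0→b20/s0 MISS; vc=[28]
#12 0xe2→b28/s0 VC-HIT; vc=[20]
#13 0x22→b4/s0 MISS; vc=[20,28]
#14 0x44→b8/s0 MISS; vc=[20,28,4]
#15 0x20→b4/s0 VC-HIT; vc=[20,28,8]

VC = [20, 28, 8]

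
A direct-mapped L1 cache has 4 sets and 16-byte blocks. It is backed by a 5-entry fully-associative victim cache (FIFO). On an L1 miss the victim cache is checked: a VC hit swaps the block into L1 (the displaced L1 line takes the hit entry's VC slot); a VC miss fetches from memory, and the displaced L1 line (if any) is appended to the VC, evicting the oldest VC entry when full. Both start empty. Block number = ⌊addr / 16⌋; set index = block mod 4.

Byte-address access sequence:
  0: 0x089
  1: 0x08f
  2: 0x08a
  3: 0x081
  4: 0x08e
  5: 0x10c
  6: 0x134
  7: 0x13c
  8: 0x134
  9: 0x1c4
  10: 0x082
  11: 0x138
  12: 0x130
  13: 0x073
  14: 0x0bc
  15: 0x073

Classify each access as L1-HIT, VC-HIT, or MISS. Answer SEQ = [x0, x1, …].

0: 0x89 (blk 8, set 0) → MISS  vc=[]
1: 0x8f (blk 8, set 0) → L1-HIT  vc=[]
2: 0x8a (blk 8, set 0) → L1-HIT  vc=[]
3: 0x81 (blk 8, set 0) → L1-HIT  vc=[]
4: 0x8e (blk 8, set 0) → L1-HIT  vc=[]
5: 0x10c (blk 16, set 0) → MISS  vc=[8]
6: 0x134 (blk 19, set 3) → MISS  vc=[8]
7: 0x13c (blk 19, set 3) → L1-HIT  vc=[8]
8: 0x134 (blk 19, set 3) → L1-HIT  vc=[8]
9: 0x1c4 (blk 28, set 0) → MISS  vc=[8, 16]
10: 0x82 (blk 8, set 0) → VC-HIT  vc=[28, 16]
11: 0x138 (blk 19, set 3) → L1-HIT  vc=[28, 16]
12: 0x130 (blk 19, set 3) → L1-HIT  vc=[28, 16]
13: 0x73 (blk 7, set 3) → MISS  vc=[28, 16, 19]
14: 0xbc (blk 11, set 3) → MISS  vc=[28, 16, 19, 7]
15: 0x73 (blk 7, set 3) → VC-HIT  vc=[28, 16, 19, 11]

SEQ = [MISS, L1-HIT, L1-HIT, L1-HIT, L1-HIT, MISS, MISS, L1-HIT, L1-HIT, MISS, VC-HIT, L1-HIT, L1-HIT, MISS, MISS, VC-HIT]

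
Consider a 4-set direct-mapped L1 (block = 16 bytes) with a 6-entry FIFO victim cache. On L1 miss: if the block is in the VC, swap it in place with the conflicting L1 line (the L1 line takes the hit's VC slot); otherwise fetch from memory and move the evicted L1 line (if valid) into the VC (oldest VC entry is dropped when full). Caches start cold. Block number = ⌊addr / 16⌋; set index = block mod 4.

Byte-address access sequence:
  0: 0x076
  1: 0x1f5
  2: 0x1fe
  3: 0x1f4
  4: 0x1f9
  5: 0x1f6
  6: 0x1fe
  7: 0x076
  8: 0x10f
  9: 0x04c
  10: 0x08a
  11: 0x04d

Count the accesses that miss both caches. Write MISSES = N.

  [0] addr=0x76 blk=7 s=3: MISS | VC []
  [1] addr=0x1f5 blk=31 s=3: MISS | VC [7]
  [2] addr=0x1fe blk=31 s=3: L1-HIT | VC [7]
  [3] addr=0x1f4 blk=31 s=3: L1-HIT | VC [7]
  [4] addr=0x1f9 blk=31 s=3: L1-HIT | VC [7]
  [5] addr=0x1f6 blk=31 s=3: L1-HIT | VC [7]
  [6] addr=0x1fe blk=31 s=3: L1-HIT | VC [7]
  [7] addr=0x76 blk=7 s=3: VC-HIT | VC [31]
  [8] addr=0x10f blk=16 s=0: MISS | VC [31]
  [9] addr=0x4c blk=4 s=0: MISS | VC [31, 16]
  [10] addr=0x8a blk=8 s=0: MISS | VC [31, 16, 4]
  [11] addr=0x4d blk=4 s=0: VC-HIT | VC [31, 16, 8]

MISSES = 5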